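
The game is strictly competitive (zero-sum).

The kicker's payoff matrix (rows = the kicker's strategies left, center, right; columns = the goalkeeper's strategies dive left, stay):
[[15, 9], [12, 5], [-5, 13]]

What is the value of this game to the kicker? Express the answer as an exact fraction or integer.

10

Row center is strictly dominated by row left, so the kicker never plays it.
The remaining 2×2 game on (left, right) × (dive left, stay) has no saddle point. Let the kicker play left with probability p; indifference gives 15p − 5(1−p) = 9p + 13(1−p), so p = 3/4.
Similarly the goalkeeper's optimal q on dive left is 1/6, and the value is 15·(1/6) + (9)·(5/6) = 10.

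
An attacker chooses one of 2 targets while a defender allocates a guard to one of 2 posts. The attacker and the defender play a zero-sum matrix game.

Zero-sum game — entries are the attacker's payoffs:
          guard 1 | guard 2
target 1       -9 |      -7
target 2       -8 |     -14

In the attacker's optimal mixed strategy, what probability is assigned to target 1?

3/4

Row minima are -9 and -14, so the attacker's maximin is -9; column maxima are -8 and -7, so the defender's minimax is -8. These differ, so the equilibrium is in mixed strategies.
Let the attacker play target 1 with probability p. The defender is indifferent when −9p − 8(1−p) = −7p − 14(1−p), giving p = 3/4.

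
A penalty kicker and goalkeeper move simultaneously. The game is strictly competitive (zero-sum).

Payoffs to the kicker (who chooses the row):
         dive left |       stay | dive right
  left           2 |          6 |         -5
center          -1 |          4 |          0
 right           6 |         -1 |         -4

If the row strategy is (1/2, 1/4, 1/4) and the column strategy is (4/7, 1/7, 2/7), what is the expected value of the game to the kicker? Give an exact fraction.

Against (4/7, 1/7, 2/7), each row's expected payoff is left: 4/7; center: 0; right: 15/7.
Taking the (1/2, 1/4, 1/4)-weighted average: (1/2)·(4/7) + (1/4)·(0) + (1/4)·(15/7) = 23/28.

23/28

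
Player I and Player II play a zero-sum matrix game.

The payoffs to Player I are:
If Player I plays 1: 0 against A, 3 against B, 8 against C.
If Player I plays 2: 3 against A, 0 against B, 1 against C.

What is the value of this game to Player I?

3/2

Column C is strictly dominated by B for Player II (it gives Player I more in every row).
The remaining 2×2 game on (1, 2) × (A, B) has no saddle point. Let Player I play 1 with probability p; indifference gives 3(1−p) = 3p, so p = 1/2.
Similarly Player II's optimal q on A is 1/2, and the value is 0·(1/2) + (3)·(1/2) = 3/2.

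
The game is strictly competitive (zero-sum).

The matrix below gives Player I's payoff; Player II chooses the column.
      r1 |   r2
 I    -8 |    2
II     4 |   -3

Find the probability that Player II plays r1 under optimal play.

Row minima are -8 and -3, so Player I's maximin is -3; column maxima are 4 and 2, so Player II's minimax is 2. These differ, so the equilibrium is in mixed strategies.
Let Player II play r1 with probability q. Player I is indifferent when −8q + 2(1−q) = 4q − 3(1−q), giving q = 5/17.

5/17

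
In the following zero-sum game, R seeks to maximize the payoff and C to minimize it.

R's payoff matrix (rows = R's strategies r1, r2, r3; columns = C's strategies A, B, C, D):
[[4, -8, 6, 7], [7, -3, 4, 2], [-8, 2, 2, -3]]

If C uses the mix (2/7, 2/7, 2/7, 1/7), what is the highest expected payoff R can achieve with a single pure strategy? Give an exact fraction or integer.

18/7

r1: (4)·(2/7) + (-8)·(2/7) + (6)·(2/7) + (7)·(1/7) = 11/7.
r2: (7)·(2/7) + (-3)·(2/7) + (4)·(2/7) + (2)·(1/7) = 18/7.
r3: (-8)·(2/7) + (2)·(2/7) + (2)·(2/7) + (-3)·(1/7) = -11/7.
The best pure response is r2 with expected payoff 18/7.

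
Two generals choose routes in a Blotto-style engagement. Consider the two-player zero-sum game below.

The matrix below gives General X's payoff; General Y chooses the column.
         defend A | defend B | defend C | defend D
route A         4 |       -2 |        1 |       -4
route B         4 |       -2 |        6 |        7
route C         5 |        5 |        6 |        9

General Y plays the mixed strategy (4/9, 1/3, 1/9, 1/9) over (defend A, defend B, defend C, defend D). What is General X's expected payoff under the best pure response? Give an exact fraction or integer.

50/9

route A: (4)·(4/9) + (-2)·(1/3) + (1)·(1/9) + (-4)·(1/9) = 7/9.
route B: (4)·(4/9) + (-2)·(1/3) + (6)·(1/9) + (7)·(1/9) = 23/9.
route C: (5)·(4/9) + (5)·(1/3) + (6)·(1/9) + (9)·(1/9) = 50/9.
The best pure response is route C with expected payoff 50/9.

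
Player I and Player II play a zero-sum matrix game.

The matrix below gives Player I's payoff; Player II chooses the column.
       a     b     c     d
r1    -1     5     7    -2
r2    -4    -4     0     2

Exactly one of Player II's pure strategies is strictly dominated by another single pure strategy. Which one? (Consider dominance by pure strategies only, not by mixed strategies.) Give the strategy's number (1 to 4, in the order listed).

3

Player II prefers columns that give Player I less. Compare c with a: -1 < 7, -4 < 0.
So a strictly dominates c for Player II; c is strictly dominated.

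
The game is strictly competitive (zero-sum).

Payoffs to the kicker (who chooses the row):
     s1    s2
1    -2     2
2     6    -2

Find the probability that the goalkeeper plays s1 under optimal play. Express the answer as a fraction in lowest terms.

1/3

Row minima are -2 and -2, so the kicker's maximin is -2; column maxima are 6 and 2, so the goalkeeper's minimax is 2. These differ, so the equilibrium is in mixed strategies.
Let the goalkeeper play s1 with probability q. The kicker is indifferent when −2q + 2(1−q) = 6q − 2(1−q), giving q = 1/3.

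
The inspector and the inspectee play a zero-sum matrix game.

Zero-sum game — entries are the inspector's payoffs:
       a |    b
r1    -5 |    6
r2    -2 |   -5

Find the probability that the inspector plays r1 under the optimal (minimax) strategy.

3/14

Row minima are -5 and -5, so the inspector's maximin is -5; column maxima are -2 and 6, so the inspectee's minimax is -2. These differ, so the equilibrium is in mixed strategies.
Let the inspector play r1 with probability p. The inspectee is indifferent when −5p − 2(1−p) = 6p − 5(1−p), giving p = 3/14.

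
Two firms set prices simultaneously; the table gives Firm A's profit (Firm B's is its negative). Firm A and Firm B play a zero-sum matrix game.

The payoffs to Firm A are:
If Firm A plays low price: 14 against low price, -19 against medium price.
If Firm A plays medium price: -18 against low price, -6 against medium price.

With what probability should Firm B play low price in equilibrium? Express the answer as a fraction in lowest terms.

13/45

Row minima are -19 and -18, so Firm A's maximin is -18; column maxima are 14 and -6, so Firm B's minimax is -6. These differ, so the equilibrium is in mixed strategies.
Let Firm B play low price with probability q. Firm A is indifferent when 14q − 19(1−q) = −18q − 6(1−q), giving q = 13/45.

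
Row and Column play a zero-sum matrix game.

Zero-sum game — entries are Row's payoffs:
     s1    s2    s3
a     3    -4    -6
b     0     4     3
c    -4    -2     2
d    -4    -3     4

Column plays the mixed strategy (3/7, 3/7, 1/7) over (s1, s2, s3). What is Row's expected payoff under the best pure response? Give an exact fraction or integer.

15/7

a: (3)·(3/7) + (-4)·(3/7) + (-6)·(1/7) = -9/7.
b: (0)·(3/7) + (4)·(3/7) + (3)·(1/7) = 15/7.
c: (-4)·(3/7) + (-2)·(3/7) + (2)·(1/7) = -16/7.
d: (-4)·(3/7) + (-3)·(3/7) + (4)·(1/7) = -17/7.
The best pure response is b with expected payoff 15/7.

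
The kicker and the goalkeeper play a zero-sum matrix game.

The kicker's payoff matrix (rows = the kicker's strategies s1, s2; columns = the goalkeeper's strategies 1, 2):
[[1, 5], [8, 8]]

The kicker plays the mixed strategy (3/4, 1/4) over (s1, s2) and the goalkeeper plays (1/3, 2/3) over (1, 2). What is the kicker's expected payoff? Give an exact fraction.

19/4

Against (1/3, 2/3), each row's expected payoff is s1: 11/3; s2: 8.
Taking the (3/4, 1/4)-weighted average: (3/4)·(11/3) + (1/4)·(8) = 19/4.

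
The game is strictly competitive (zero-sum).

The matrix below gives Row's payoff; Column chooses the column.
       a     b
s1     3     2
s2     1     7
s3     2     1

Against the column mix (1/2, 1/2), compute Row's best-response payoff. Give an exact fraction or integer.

4

s1: (3)·(1/2) + (2)·(1/2) = 5/2.
s2: (1)·(1/2) + (7)·(1/2) = 4.
s3: (2)·(1/2) + (1)·(1/2) = 3/2.
The best pure response is s2 with expected payoff 4.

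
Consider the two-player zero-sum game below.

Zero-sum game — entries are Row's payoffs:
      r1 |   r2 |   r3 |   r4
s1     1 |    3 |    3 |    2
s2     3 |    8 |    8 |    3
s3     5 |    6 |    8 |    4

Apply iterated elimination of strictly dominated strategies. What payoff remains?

4

Row s1 is strictly dominated by row s2 (3>1, 8>3, 8>3, 3>2); eliminate s1.
Column r2 is strictly dominated by r1 for Column (3<8, 5<6); eliminate r2.
Column r3 is strictly dominated by r1 for Column (3<8, 5<8); eliminate r3.
Row s2 is strictly dominated by row s3 (5>3, 4>3); eliminate s2.
Column r1 is strictly dominated by r4 for Column (4<5); eliminate r1.
Only (s3, r4) remains, with payoff 4.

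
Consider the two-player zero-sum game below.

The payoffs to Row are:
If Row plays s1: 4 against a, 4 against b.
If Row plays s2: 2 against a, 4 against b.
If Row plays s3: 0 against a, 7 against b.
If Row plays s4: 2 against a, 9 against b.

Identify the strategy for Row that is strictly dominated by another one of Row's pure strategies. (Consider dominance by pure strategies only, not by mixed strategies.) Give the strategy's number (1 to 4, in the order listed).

Compare s3 with s4: 2 > 0, 9 > 7.
So s4 strictly dominates s3 for Row; s3 is strictly dominated.

3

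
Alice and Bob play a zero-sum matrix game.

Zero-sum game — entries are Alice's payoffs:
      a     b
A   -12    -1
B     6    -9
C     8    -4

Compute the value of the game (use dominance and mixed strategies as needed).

-56/23

Row B is strictly dominated by row C, so Alice never plays it.
The remaining 2×2 game on (A, C) × (a, b) has no saddle point. Let Alice play A with probability p; indifference gives −12p + 8(1−p) = −p − 4(1−p), so p = 12/23.
Similarly Bob's optimal q on a is 3/23, and the value is -12·(3/23) + (-1)·(20/23) = -56/23.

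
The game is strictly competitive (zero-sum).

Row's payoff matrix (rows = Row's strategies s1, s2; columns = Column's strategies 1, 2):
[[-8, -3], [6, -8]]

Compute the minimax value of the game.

-82/19

Row minima are -8 and -8, so Row's maximin is -8; column maxima are 6 and -3, so Column's minimax is -3. These differ, so the equilibrium is in mixed strategies.
Let Row play s1 with probability p. Column is indifferent when −8p + 6(1−p) = −3p − 8(1−p), giving p = 14/19.
Let Column play 1 with probability q. Row is indifferent when −8q − 3(1−q) = 6q − 8(1−q), giving q = 5/19.
The value is -8·(5/19) + (-3)·(14/19) = -82/19.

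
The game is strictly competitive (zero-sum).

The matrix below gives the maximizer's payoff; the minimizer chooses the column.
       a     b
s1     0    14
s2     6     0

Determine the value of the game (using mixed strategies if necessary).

Row minima are 0 and 0, so the maximizer's maximin is 0; column maxima are 6 and 14, so the minimizer's minimax is 6. These differ, so the equilibrium is in mixed strategies.
Let the maximizer play s1 with probability p. The minimizer is indifferent when 6(1−p) = 14p, giving p = 3/10.
Let the minimizer play a with probability q. The maximizer is indifferent when 14(1−q) = 6q, giving q = 7/10.
The value is 0·(7/10) + (14)·(3/10) = 21/5.

21/5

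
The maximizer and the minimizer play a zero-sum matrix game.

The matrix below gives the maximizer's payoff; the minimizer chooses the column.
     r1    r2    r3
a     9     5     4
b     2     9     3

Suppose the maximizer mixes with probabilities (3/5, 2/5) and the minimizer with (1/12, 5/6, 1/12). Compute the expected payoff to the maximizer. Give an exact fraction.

Against (1/12, 5/6, 1/12), each row's expected payoff is a: 21/4; b: 95/12.
Taking the (3/5, 2/5)-weighted average: (3/5)·(21/4) + (2/5)·(95/12) = 379/60.

379/60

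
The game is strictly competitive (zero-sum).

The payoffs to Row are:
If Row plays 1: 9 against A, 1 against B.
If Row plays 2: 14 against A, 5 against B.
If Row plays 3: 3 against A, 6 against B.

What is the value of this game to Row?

23/4

Row 1 is strictly dominated by row 2, so Row never plays it.
The remaining 2×2 game on (2, 3) × (A, B) has no saddle point. Let Row play 2 with probability p; indifference gives 14p + 3(1−p) = 5p + 6(1−p), so p = 1/4.
Similarly Column's optimal q on A is 1/12, and the value is 14·(1/12) + (5)·(11/12) = 23/4.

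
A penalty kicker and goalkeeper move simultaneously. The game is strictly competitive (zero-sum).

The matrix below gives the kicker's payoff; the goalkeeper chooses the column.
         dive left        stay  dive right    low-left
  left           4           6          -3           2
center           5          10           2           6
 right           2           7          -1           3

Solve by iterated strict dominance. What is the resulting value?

Row right is strictly dominated by row center (5>2, 10>7, 2>-1, 6>3); eliminate right.
Column dive left is strictly dominated by dive right for the goalkeeper (-3<4, 2<5); eliminate dive left.
Row left is strictly dominated by row center (10>6, 2>-3, 6>2); eliminate left.
Column stay is strictly dominated by dive right for the goalkeeper (2<10); eliminate stay.
Column low-left is strictly dominated by dive right for the goalkeeper (2<6); eliminate low-left.
Only (center, dive right) remains, with payoff 2.

2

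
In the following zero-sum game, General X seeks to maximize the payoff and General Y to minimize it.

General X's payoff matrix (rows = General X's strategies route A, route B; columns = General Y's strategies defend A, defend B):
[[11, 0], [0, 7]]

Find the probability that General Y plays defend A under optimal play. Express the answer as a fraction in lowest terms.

7/18

Row minima are 0 and 0, so General X's maximin is 0; column maxima are 11 and 7, so General Y's minimax is 7. These differ, so the equilibrium is in mixed strategies.
Let General Y play defend A with probability q. General X is indifferent when 11q = 7(1−q), giving q = 7/18.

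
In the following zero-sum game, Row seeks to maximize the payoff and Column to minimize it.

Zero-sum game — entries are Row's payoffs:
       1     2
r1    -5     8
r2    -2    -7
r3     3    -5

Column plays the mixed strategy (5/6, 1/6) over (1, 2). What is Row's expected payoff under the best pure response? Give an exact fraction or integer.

r1: (-5)·(5/6) + (8)·(1/6) = -17/6.
r2: (-2)·(5/6) + (-7)·(1/6) = -17/6.
r3: (3)·(5/6) + (-5)·(1/6) = 5/3.
The best pure response is r3 with expected payoff 5/3.

5/3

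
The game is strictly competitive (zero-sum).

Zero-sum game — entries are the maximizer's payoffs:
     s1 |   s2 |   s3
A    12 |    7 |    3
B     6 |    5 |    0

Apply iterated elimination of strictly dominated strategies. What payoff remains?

3

Column s1 is strictly dominated by s2 for the minimizer (7<12, 5<6); eliminate s1.
Column s2 is strictly dominated by s3 for the minimizer (3<7, 0<5); eliminate s2.
Row B is strictly dominated by row A (3>0); eliminate B.
Only (A, s3) remains, with payoff 3.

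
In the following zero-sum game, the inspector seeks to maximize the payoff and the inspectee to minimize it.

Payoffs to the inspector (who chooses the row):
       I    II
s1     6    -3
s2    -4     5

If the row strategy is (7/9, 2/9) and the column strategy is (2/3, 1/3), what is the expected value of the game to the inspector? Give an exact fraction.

19/9

Against (2/3, 1/3), each row's expected payoff is s1: 3; s2: -1.
Taking the (7/9, 2/9)-weighted average: (7/9)·(3) + (2/9)·(-1) = 19/9.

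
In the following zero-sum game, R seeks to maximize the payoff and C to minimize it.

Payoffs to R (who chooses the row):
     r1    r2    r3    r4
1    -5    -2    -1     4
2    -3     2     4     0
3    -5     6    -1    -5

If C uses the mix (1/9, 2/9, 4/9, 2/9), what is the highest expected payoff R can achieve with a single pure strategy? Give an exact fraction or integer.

17/9

1: (-5)·(1/9) + (-2)·(2/9) + (-1)·(4/9) + (4)·(2/9) = -5/9.
2: (-3)·(1/9) + (2)·(2/9) + (4)·(4/9) + (0)·(2/9) = 17/9.
3: (-5)·(1/9) + (6)·(2/9) + (-1)·(4/9) + (-5)·(2/9) = -7/9.
The best pure response is 2 with expected payoff 17/9.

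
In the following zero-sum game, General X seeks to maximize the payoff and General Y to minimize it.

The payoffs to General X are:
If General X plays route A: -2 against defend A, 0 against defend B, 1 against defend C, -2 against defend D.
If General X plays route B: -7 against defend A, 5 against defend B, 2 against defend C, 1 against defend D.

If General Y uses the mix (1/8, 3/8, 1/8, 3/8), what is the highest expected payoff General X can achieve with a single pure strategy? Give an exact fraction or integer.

13/8

route A: (-2)·(1/8) + (0)·(3/8) + (1)·(1/8) + (-2)·(3/8) = -7/8.
route B: (-7)·(1/8) + (5)·(3/8) + (2)·(1/8) + (1)·(3/8) = 13/8.
The best pure response is route B with expected payoff 13/8.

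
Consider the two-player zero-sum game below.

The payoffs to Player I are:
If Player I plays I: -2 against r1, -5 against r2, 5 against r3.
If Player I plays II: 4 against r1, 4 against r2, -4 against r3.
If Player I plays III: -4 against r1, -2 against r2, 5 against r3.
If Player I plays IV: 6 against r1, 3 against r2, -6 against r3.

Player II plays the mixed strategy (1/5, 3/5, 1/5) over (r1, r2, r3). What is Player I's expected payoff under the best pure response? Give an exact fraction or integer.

I: (-2)·(1/5) + (-5)·(3/5) + (5)·(1/5) = -12/5.
II: (4)·(1/5) + (4)·(3/5) + (-4)·(1/5) = 12/5.
III: (-4)·(1/5) + (-2)·(3/5) + (5)·(1/5) = -1.
IV: (6)·(1/5) + (3)·(3/5) + (-6)·(1/5) = 9/5.
The best pure response is II with expected payoff 12/5.

12/5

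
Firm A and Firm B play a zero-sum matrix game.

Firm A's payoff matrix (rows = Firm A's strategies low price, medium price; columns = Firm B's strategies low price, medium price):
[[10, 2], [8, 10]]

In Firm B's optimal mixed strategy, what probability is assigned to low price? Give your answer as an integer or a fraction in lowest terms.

Row minima are 2 and 8, so Firm A's maximin is 8; column maxima are 10 and 10, so Firm B's minimax is 10. These differ, so the equilibrium is in mixed strategies.
Let Firm B play low price with probability q. Firm A is indifferent when 10q + 2(1−q) = 8q + 10(1−q), giving q = 4/5.

4/5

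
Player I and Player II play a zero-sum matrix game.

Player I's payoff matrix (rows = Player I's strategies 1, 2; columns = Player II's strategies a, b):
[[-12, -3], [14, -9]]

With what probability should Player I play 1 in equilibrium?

Row minima are -12 and -9, so Player I's maximin is -9; column maxima are 14 and -3, so Player II's minimax is -3. These differ, so the equilibrium is in mixed strategies.
Let Player I play 1 with probability p. Player II is indifferent when −12p + 14(1−p) = −3p − 9(1−p), giving p = 23/32.

23/32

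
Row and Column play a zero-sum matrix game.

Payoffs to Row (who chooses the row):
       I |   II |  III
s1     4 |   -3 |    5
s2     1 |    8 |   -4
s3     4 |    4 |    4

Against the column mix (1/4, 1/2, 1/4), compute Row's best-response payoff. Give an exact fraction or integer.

4

s1: (4)·(1/4) + (-3)·(1/2) + (5)·(1/4) = 3/4.
s2: (1)·(1/4) + (8)·(1/2) + (-4)·(1/4) = 13/4.
s3: (4)·(1/4) + (4)·(1/2) + (4)·(1/4) = 4.
The best pure response is s3 with expected payoff 4.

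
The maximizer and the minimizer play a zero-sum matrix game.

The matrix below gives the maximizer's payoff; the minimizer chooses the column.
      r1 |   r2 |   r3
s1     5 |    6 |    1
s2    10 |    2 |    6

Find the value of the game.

Column r1 is strictly dominated by r3 for the minimizer (it gives the maximizer more in every row).
The remaining 2×2 game on (s1, s2) × (r2, r3) has no saddle point. Let the maximizer play s1 with probability p; indifference gives 6p + 2(1−p) = p + 6(1−p), so p = 4/9.
Similarly the minimizer's optimal q on r2 is 5/9, and the value is 6·(5/9) + (1)·(4/9) = 34/9.

34/9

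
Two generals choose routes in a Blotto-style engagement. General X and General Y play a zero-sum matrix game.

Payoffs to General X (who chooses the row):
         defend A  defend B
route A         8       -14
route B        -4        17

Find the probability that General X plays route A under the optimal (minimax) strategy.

Row minima are -14 and -4, so General X's maximin is -4; column maxima are 8 and 17, so General Y's minimax is 8. These differ, so the equilibrium is in mixed strategies.
Let General X play route A with probability p. General Y is indifferent when 8p − 4(1−p) = −14p + 17(1−p), giving p = 21/43.

21/43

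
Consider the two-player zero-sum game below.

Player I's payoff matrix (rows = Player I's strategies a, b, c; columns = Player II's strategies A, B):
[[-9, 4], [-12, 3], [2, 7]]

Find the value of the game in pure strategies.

Row minima: -9, -12, 2 → Player I's maximin is 2.
Column maxima: 2, 7 → Player II's minimax is 2.
They coincide at (c, A), so the value is 2.

2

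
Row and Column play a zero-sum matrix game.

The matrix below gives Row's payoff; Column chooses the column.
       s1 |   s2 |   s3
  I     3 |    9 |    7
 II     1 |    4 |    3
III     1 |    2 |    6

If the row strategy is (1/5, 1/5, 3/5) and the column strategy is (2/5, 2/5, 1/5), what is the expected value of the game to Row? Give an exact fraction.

Against (2/5, 2/5, 1/5), each row's expected payoff is I: 31/5; II: 13/5; III: 12/5.
Taking the (1/5, 1/5, 3/5)-weighted average: (1/5)·(31/5) + (1/5)·(13/5) + (3/5)·(12/5) = 16/5.

16/5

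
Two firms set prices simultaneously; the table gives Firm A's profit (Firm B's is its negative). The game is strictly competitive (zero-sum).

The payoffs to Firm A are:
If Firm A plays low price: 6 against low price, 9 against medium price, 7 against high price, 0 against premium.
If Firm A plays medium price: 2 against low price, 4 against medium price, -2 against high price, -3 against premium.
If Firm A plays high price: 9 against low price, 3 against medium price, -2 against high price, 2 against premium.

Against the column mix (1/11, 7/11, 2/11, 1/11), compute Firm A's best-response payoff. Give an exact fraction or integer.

83/11

low price: (6)·(1/11) + (9)·(7/11) + (7)·(2/11) + (0)·(1/11) = 83/11.
medium price: (2)·(1/11) + (4)·(7/11) + (-2)·(2/11) + (-3)·(1/11) = 23/11.
high price: (9)·(1/11) + (3)·(7/11) + (-2)·(2/11) + (2)·(1/11) = 28/11.
The best pure response is low price with expected payoff 83/11.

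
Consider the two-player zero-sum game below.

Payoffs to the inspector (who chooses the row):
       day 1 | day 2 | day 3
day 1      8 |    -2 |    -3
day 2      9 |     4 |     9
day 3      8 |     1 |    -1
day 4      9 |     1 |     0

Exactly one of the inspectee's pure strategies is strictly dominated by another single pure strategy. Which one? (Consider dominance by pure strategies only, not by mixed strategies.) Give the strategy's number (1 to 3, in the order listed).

The inspectee prefers columns that give the inspector less. Compare day 1 with day 2: -2 < 8, 4 < 9, 1 < 8, 1 < 9.
So day 2 strictly dominates day 1 for the inspectee; day 1 is strictly dominated.

1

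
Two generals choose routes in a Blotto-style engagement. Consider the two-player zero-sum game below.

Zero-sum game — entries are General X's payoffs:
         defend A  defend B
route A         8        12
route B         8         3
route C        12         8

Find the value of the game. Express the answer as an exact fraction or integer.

10

Row route B is strictly dominated by row route C, so General X never plays it.
The remaining 2×2 game on (route A, route C) × (defend A, defend B) has no saddle point. Let General X play route A with probability p; indifference gives 8p + 12(1−p) = 12p + 8(1−p), so p = 1/2.
Similarly General Y's optimal q on defend A is 1/2, and the value is 8·(1/2) + (12)·(1/2) = 10.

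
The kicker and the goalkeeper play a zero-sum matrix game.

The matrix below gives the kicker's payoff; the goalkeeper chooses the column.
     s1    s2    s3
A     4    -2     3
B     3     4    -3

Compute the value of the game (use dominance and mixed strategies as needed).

Column s1 is strictly dominated by s3 for the goalkeeper (it gives the kicker more in every row).
The remaining 2×2 game on (A, B) × (s2, s3) has no saddle point. Let the kicker play A with probability p; indifference gives −2p + 4(1−p) = 3p − 3(1−p), so p = 7/12.
Similarly the goalkeeper's optimal q on s2 is 1/2, and the value is -2·(1/2) + (3)·(1/2) = 1/2.

1/2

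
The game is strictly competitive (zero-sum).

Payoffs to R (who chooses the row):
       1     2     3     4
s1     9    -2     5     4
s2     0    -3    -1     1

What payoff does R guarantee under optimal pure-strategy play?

-2

Row minima: -2, -3 → R's maximin is -2.
Column maxima: 9, -2, 5, 4 → C's minimax is -2.
They coincide at (s1, 2), so the value is -2.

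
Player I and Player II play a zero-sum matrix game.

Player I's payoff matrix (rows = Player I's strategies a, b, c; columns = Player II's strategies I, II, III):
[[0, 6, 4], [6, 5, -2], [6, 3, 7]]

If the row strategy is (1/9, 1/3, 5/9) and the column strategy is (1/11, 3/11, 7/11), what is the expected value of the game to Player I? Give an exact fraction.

43/11

Against (1/11, 3/11, 7/11), each row's expected payoff is a: 46/11; b: 7/11; c: 64/11.
Taking the (1/9, 1/3, 5/9)-weighted average: (1/9)·(46/11) + (1/3)·(7/11) + (5/9)·(64/11) = 43/11.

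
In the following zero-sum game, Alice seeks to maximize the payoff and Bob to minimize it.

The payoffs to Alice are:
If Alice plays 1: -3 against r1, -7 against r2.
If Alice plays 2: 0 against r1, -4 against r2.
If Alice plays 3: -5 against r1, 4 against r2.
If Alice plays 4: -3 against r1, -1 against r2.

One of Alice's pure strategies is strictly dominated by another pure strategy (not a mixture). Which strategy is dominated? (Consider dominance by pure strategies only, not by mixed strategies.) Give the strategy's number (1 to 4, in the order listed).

1

Compare 1 with 2: 0 > -3, -4 > -7.
So 2 strictly dominates 1 for Alice; 1 is strictly dominated.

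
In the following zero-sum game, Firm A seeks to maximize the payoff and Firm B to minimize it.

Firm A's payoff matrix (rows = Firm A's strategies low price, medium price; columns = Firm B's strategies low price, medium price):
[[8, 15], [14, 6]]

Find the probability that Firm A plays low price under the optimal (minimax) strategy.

Row minima are 8 and 6, so Firm A's maximin is 8; column maxima are 14 and 15, so Firm B's minimax is 14. These differ, so the equilibrium is in mixed strategies.
Let Firm A play low price with probability p. Firm B is indifferent when 8p + 14(1−p) = 15p + 6(1−p), giving p = 8/15.

8/15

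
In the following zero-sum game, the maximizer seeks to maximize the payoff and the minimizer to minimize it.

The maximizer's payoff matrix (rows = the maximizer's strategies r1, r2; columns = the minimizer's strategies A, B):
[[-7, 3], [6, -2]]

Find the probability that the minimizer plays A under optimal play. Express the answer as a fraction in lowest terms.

Row minima are -7 and -2, so the maximizer's maximin is -2; column maxima are 6 and 3, so the minimizer's minimax is 3. These differ, so the equilibrium is in mixed strategies.
Let the minimizer play A with probability q. The maximizer is indifferent when −7q + 3(1−q) = 6q − 2(1−q), giving q = 5/18.

5/18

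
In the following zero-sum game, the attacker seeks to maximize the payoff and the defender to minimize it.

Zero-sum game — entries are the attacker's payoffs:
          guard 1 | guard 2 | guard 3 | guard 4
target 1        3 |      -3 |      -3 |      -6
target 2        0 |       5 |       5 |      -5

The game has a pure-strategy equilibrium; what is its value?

-5

Row minima: -6, -5 → the attacker's maximin is -5.
Column maxima: 3, 5, 5, -5 → the defender's minimax is -5.
They coincide at (target 2, guard 4), so the value is -5.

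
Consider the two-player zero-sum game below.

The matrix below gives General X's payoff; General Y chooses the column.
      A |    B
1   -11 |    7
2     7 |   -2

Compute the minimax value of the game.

1

Row minima are -11 and -2, so General X's maximin is -2; column maxima are 7 and 7, so General Y's minimax is 7. These differ, so the equilibrium is in mixed strategies.
Let General X play 1 with probability p. General Y is indifferent when −11p + 7(1−p) = 7p − 2(1−p), giving p = 1/3.
Let General Y play A with probability q. General X is indifferent when −11q + 7(1−q) = 7q − 2(1−q), giving q = 1/3.
The value is -11·(1/3) + (7)·(2/3) = 1.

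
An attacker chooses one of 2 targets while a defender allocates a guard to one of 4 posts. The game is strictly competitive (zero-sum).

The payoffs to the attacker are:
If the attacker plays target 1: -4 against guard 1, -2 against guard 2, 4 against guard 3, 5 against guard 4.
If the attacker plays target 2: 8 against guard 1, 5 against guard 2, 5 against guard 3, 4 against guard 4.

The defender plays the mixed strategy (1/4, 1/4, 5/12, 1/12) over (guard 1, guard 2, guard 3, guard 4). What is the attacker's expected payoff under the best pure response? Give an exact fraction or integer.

17/3

target 1: (-4)·(1/4) + (-2)·(1/4) + (4)·(5/12) + (5)·(1/12) = 7/12.
target 2: (8)·(1/4) + (5)·(1/4) + (5)·(5/12) + (4)·(1/12) = 17/3.
The best pure response is target 2 with expected payoff 17/3.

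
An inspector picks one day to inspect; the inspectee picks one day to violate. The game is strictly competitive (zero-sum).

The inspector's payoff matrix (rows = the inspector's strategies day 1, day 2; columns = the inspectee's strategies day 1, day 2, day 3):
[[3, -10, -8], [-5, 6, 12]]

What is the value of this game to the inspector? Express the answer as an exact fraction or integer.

Column day 3 is strictly dominated by day 2 for the inspectee (it gives the inspector more in every row).
The remaining 2×2 game on (day 1, day 2) × (day 1, day 2) has no saddle point. Let the inspector play day 1 with probability p; indifference gives 3p − 5(1−p) = −10p + 6(1−p), so p = 11/24.
Similarly the inspectee's optimal q on day 1 is 2/3, and the value is 3·(2/3) + (-10)·(1/3) = -4/3.

-4/3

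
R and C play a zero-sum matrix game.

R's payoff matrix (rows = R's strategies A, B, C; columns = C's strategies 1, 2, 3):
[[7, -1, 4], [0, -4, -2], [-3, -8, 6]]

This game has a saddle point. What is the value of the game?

-1

Row minima: -1, -4, -8 → R's maximin is -1.
Column maxima: 7, -1, 6 → C's minimax is -1.
They coincide at (A, 2), so the value is -1.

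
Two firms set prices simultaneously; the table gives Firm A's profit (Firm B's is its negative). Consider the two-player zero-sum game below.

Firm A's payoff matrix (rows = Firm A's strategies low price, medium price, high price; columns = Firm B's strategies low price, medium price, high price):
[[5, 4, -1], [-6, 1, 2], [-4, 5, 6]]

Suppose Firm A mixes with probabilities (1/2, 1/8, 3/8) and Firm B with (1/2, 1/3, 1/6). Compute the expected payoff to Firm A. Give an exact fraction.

Against (1/2, 1/3, 1/6), each row's expected payoff is low price: 11/3; medium price: -7/3; high price: 2/3.
Taking the (1/2, 1/8, 3/8)-weighted average: (1/2)·(11/3) + (1/8)·(-7/3) + (3/8)·(2/3) = 43/24.

43/24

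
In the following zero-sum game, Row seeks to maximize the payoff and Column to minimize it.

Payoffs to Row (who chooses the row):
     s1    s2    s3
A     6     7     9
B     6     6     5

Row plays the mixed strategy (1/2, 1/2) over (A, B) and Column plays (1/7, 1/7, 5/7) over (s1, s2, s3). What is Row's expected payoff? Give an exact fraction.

Against (1/7, 1/7, 5/7), each row's expected payoff is A: 58/7; B: 37/7.
Taking the (1/2, 1/2)-weighted average: (1/2)·(58/7) + (1/2)·(37/7) = 95/14.

95/14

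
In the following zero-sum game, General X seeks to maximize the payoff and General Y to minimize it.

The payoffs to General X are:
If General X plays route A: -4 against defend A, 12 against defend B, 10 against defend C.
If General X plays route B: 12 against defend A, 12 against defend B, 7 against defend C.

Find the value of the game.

Column defend B is strictly dominated by defend C for General Y (it gives General X more in every row).
The remaining 2×2 game on (route A, route B) × (defend A, defend C) has no saddle point. Let General X play route A with probability p; indifference gives −4p + 12(1−p) = 10p + 7(1−p), so p = 5/19.
Similarly General Y's optimal q on defend A is 3/19, and the value is -4·(3/19) + (10)·(16/19) = 148/19.

148/19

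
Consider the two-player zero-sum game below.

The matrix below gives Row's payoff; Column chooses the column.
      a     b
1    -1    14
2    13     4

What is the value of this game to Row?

Row minima are -1 and 4, so Row's maximin is 4; column maxima are 13 and 14, so Column's minimax is 13. These differ, so the equilibrium is in mixed strategies.
Let Row play 1 with probability p. Column is indifferent when −p + 13(1−p) = 14p + 4(1−p), giving p = 3/8.
Let Column play a with probability q. Row is indifferent when −q + 14(1−q) = 13q + 4(1−q), giving q = 5/12.
The value is -1·(5/12) + (14)·(7/12) = 31/4.

31/4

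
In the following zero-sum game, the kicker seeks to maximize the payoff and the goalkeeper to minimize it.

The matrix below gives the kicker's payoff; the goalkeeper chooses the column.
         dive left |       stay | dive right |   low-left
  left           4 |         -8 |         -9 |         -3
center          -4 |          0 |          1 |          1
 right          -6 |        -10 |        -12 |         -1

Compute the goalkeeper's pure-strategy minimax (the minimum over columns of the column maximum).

0

The worst case (largest entry) in each column is dive left: 4, stay: 0, dive right: 1, low-left: 1.
The best (smallest) of these is 0.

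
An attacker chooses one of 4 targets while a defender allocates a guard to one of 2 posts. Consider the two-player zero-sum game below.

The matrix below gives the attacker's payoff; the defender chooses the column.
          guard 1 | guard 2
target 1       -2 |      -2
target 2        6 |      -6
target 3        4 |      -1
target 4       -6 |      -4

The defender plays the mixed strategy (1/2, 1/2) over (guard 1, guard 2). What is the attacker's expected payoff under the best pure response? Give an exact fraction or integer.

3/2

target 1: (-2)·(1/2) + (-2)·(1/2) = -2.
target 2: (6)·(1/2) + (-6)·(1/2) = 0.
target 3: (4)·(1/2) + (-1)·(1/2) = 3/2.
target 4: (-6)·(1/2) + (-4)·(1/2) = -5.
The best pure response is target 3 with expected payoff 3/2.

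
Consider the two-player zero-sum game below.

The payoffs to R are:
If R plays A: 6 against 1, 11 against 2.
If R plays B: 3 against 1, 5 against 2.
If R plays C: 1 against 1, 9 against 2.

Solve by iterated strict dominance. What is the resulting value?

Row C is strictly dominated by row A (6>1, 11>9); eliminate C.
Row B is strictly dominated by row A (6>3, 11>5); eliminate B.
Column 2 is strictly dominated by 1 for C (6<11); eliminate 2.
Only (A, 1) remains, with payoff 6.

6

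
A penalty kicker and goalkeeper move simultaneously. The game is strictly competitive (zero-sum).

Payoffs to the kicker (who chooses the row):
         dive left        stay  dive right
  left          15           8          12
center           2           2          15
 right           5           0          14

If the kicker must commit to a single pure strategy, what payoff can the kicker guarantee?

8

The worst-case payoff for each row is left: 8, center: 2, right: 0.
The best of these is 8.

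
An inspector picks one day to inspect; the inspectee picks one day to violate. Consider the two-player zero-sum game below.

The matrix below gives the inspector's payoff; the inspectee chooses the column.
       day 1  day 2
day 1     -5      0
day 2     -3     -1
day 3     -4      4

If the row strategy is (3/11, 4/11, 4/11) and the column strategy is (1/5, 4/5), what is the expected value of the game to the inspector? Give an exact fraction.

Against (1/5, 4/5), each row's expected payoff is day 1: -1; day 2: -7/5; day 3: 12/5.
Taking the (3/11, 4/11, 4/11)-weighted average: (3/11)·(-1) + (4/11)·(-7/5) + (4/11)·(12/5) = 1/11.

1/11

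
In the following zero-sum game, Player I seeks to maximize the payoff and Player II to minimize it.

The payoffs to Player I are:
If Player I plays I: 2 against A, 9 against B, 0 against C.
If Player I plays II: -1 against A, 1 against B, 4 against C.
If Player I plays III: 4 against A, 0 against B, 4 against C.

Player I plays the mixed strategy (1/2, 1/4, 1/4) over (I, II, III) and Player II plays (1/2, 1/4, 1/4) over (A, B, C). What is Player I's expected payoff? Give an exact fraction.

41/16

Against (1/2, 1/4, 1/4), each row's expected payoff is I: 13/4; II: 3/4; III: 3.
Taking the (1/2, 1/4, 1/4)-weighted average: (1/2)·(13/4) + (1/4)·(3/4) + (1/4)·(3) = 41/16.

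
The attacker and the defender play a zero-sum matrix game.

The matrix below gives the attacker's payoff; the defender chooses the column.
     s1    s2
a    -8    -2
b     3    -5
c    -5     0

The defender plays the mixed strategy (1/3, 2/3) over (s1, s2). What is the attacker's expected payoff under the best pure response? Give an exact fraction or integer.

a: (-8)·(1/3) + (-2)·(2/3) = -4.
b: (3)·(1/3) + (-5)·(2/3) = -7/3.
c: (-5)·(1/3) + (0)·(2/3) = -5/3.
The best pure response is c with expected payoff -5/3.

-5/3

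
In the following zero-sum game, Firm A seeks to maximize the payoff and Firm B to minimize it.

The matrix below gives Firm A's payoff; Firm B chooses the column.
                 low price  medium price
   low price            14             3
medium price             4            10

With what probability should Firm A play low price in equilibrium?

6/17

Row minima are 3 and 4, so Firm A's maximin is 4; column maxima are 14 and 10, so Firm B's minimax is 10. These differ, so the equilibrium is in mixed strategies.
Let Firm A play low price with probability p. Firm B is indifferent when 14p + 4(1−p) = 3p + 10(1−p), giving p = 6/17.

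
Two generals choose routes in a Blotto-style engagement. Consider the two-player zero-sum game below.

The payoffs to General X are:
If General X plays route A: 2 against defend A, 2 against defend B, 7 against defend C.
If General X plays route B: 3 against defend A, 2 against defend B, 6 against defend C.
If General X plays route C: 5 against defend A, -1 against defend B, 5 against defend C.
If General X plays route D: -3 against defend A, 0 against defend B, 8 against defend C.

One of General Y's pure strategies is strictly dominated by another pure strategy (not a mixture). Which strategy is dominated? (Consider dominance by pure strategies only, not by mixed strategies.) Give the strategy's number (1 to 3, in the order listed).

General Y prefers columns that give General X less. Compare defend C with defend B: 2 < 7, 2 < 6, -1 < 5, 0 < 8.
So defend B strictly dominates defend C for General Y; defend C is strictly dominated.

3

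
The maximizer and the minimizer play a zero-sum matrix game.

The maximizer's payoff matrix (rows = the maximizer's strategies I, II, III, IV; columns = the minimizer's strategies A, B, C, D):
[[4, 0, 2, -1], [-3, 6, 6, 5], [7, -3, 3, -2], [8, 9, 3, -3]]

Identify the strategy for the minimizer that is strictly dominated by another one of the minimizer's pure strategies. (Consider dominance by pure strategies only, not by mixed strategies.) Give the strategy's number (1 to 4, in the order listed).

The minimizer prefers columns that give the maximizer less. Compare C with D: -1 < 2, 5 < 6, -2 < 3, -3 < 3.
So D strictly dominates C for the minimizer; C is strictly dominated.

3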